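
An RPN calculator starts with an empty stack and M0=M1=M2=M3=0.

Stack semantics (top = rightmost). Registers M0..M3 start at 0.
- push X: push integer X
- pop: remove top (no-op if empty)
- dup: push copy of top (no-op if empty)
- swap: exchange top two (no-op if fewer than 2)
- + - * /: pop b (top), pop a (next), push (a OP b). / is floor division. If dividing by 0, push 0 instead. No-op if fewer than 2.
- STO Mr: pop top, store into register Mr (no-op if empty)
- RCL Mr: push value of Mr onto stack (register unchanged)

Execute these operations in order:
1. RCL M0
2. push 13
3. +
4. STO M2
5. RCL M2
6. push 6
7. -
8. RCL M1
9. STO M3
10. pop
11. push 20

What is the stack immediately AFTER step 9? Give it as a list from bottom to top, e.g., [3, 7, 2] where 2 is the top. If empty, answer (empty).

After op 1 (RCL M0): stack=[0] mem=[0,0,0,0]
After op 2 (push 13): stack=[0,13] mem=[0,0,0,0]
After op 3 (+): stack=[13] mem=[0,0,0,0]
After op 4 (STO M2): stack=[empty] mem=[0,0,13,0]
After op 5 (RCL M2): stack=[13] mem=[0,0,13,0]
After op 6 (push 6): stack=[13,6] mem=[0,0,13,0]
After op 7 (-): stack=[7] mem=[0,0,13,0]
After op 8 (RCL M1): stack=[7,0] mem=[0,0,13,0]
After op 9 (STO M3): stack=[7] mem=[0,0,13,0]

[7]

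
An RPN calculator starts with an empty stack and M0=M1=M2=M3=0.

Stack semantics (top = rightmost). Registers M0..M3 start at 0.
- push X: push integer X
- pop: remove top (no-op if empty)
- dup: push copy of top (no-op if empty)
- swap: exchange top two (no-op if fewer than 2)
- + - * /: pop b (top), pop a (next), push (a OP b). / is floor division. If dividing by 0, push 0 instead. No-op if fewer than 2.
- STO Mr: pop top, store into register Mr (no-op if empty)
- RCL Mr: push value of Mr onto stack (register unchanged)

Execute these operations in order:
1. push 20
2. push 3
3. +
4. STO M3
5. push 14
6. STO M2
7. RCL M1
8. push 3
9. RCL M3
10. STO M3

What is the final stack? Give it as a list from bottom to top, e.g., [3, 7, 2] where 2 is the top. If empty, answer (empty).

Answer: [0, 3]

Derivation:
After op 1 (push 20): stack=[20] mem=[0,0,0,0]
After op 2 (push 3): stack=[20,3] mem=[0,0,0,0]
After op 3 (+): stack=[23] mem=[0,0,0,0]
After op 4 (STO M3): stack=[empty] mem=[0,0,0,23]
After op 5 (push 14): stack=[14] mem=[0,0,0,23]
After op 6 (STO M2): stack=[empty] mem=[0,0,14,23]
After op 7 (RCL M1): stack=[0] mem=[0,0,14,23]
After op 8 (push 3): stack=[0,3] mem=[0,0,14,23]
After op 9 (RCL M3): stack=[0,3,23] mem=[0,0,14,23]
After op 10 (STO M3): stack=[0,3] mem=[0,0,14,23]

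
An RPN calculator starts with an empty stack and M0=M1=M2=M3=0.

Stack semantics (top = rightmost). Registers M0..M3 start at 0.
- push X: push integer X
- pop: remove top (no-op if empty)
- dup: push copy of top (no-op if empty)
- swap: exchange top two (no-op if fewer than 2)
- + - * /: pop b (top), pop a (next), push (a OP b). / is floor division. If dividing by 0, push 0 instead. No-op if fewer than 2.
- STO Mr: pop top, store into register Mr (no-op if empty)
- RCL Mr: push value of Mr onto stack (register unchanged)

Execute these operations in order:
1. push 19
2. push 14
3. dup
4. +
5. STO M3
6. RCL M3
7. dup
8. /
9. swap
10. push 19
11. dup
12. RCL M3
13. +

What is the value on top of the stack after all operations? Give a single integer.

After op 1 (push 19): stack=[19] mem=[0,0,0,0]
After op 2 (push 14): stack=[19,14] mem=[0,0,0,0]
After op 3 (dup): stack=[19,14,14] mem=[0,0,0,0]
After op 4 (+): stack=[19,28] mem=[0,0,0,0]
After op 5 (STO M3): stack=[19] mem=[0,0,0,28]
After op 6 (RCL M3): stack=[19,28] mem=[0,0,0,28]
After op 7 (dup): stack=[19,28,28] mem=[0,0,0,28]
After op 8 (/): stack=[19,1] mem=[0,0,0,28]
After op 9 (swap): stack=[1,19] mem=[0,0,0,28]
After op 10 (push 19): stack=[1,19,19] mem=[0,0,0,28]
After op 11 (dup): stack=[1,19,19,19] mem=[0,0,0,28]
After op 12 (RCL M3): stack=[1,19,19,19,28] mem=[0,0,0,28]
After op 13 (+): stack=[1,19,19,47] mem=[0,0,0,28]

Answer: 47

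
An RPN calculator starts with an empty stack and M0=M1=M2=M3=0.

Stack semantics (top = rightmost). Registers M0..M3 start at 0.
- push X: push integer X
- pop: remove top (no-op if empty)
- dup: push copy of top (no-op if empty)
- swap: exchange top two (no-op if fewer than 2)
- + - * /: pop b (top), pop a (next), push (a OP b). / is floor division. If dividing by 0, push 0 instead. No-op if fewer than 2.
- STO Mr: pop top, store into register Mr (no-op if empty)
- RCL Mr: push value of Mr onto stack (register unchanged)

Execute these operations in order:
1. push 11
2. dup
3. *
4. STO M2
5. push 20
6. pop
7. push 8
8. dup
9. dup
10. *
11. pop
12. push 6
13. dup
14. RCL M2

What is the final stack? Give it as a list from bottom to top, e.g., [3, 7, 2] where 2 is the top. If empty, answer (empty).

Answer: [8, 6, 6, 121]

Derivation:
After op 1 (push 11): stack=[11] mem=[0,0,0,0]
After op 2 (dup): stack=[11,11] mem=[0,0,0,0]
After op 3 (*): stack=[121] mem=[0,0,0,0]
After op 4 (STO M2): stack=[empty] mem=[0,0,121,0]
After op 5 (push 20): stack=[20] mem=[0,0,121,0]
After op 6 (pop): stack=[empty] mem=[0,0,121,0]
After op 7 (push 8): stack=[8] mem=[0,0,121,0]
After op 8 (dup): stack=[8,8] mem=[0,0,121,0]
After op 9 (dup): stack=[8,8,8] mem=[0,0,121,0]
After op 10 (*): stack=[8,64] mem=[0,0,121,0]
After op 11 (pop): stack=[8] mem=[0,0,121,0]
After op 12 (push 6): stack=[8,6] mem=[0,0,121,0]
After op 13 (dup): stack=[8,6,6] mem=[0,0,121,0]
After op 14 (RCL M2): stack=[8,6,6,121] mem=[0,0,121,0]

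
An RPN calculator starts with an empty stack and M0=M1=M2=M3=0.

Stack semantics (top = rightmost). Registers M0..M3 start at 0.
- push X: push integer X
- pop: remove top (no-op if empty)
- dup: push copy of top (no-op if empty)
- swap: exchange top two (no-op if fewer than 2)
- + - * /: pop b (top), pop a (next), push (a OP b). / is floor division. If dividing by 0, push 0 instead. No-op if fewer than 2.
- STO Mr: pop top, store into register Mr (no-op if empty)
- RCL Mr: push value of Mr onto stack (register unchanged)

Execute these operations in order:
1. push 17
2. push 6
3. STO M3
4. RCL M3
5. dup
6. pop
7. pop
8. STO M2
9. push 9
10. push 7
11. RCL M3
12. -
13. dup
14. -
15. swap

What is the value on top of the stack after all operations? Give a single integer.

After op 1 (push 17): stack=[17] mem=[0,0,0,0]
After op 2 (push 6): stack=[17,6] mem=[0,0,0,0]
After op 3 (STO M3): stack=[17] mem=[0,0,0,6]
After op 4 (RCL M3): stack=[17,6] mem=[0,0,0,6]
After op 5 (dup): stack=[17,6,6] mem=[0,0,0,6]
After op 6 (pop): stack=[17,6] mem=[0,0,0,6]
After op 7 (pop): stack=[17] mem=[0,0,0,6]
After op 8 (STO M2): stack=[empty] mem=[0,0,17,6]
After op 9 (push 9): stack=[9] mem=[0,0,17,6]
After op 10 (push 7): stack=[9,7] mem=[0,0,17,6]
After op 11 (RCL M3): stack=[9,7,6] mem=[0,0,17,6]
After op 12 (-): stack=[9,1] mem=[0,0,17,6]
After op 13 (dup): stack=[9,1,1] mem=[0,0,17,6]
After op 14 (-): stack=[9,0] mem=[0,0,17,6]
After op 15 (swap): stack=[0,9] mem=[0,0,17,6]

Answer: 9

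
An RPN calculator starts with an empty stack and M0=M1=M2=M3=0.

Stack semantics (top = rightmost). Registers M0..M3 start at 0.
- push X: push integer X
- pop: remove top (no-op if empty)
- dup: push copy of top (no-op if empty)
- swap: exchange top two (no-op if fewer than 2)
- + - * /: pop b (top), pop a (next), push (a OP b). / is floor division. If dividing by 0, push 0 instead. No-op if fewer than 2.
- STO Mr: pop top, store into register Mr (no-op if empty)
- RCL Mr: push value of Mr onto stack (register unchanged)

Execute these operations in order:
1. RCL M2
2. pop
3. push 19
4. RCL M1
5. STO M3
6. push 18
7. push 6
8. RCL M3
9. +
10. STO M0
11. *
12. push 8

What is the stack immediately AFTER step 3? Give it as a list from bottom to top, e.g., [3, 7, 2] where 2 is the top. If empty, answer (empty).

After op 1 (RCL M2): stack=[0] mem=[0,0,0,0]
After op 2 (pop): stack=[empty] mem=[0,0,0,0]
After op 3 (push 19): stack=[19] mem=[0,0,0,0]

[19]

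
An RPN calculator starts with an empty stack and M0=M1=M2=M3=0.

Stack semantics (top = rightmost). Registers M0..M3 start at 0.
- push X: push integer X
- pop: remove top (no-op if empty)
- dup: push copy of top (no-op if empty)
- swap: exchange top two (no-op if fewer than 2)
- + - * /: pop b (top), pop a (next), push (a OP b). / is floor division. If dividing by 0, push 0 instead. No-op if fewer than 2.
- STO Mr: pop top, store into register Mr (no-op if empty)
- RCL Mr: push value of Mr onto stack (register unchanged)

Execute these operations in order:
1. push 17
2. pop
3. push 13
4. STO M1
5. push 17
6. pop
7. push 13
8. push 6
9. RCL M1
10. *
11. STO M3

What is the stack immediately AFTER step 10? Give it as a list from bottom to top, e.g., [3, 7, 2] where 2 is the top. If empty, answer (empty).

After op 1 (push 17): stack=[17] mem=[0,0,0,0]
After op 2 (pop): stack=[empty] mem=[0,0,0,0]
After op 3 (push 13): stack=[13] mem=[0,0,0,0]
After op 4 (STO M1): stack=[empty] mem=[0,13,0,0]
After op 5 (push 17): stack=[17] mem=[0,13,0,0]
After op 6 (pop): stack=[empty] mem=[0,13,0,0]
After op 7 (push 13): stack=[13] mem=[0,13,0,0]
After op 8 (push 6): stack=[13,6] mem=[0,13,0,0]
After op 9 (RCL M1): stack=[13,6,13] mem=[0,13,0,0]
After op 10 (*): stack=[13,78] mem=[0,13,0,0]

[13, 78]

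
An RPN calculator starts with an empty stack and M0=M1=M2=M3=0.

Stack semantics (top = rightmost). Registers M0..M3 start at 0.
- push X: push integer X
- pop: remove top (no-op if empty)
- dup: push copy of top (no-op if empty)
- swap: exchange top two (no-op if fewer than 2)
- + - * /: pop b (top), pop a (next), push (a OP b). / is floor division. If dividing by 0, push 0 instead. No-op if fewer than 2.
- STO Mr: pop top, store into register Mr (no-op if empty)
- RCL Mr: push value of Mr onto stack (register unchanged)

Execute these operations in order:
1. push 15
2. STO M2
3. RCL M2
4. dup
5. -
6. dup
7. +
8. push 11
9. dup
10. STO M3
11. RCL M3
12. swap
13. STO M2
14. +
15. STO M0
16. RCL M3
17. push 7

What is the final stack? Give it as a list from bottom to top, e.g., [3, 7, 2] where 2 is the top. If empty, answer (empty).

After op 1 (push 15): stack=[15] mem=[0,0,0,0]
After op 2 (STO M2): stack=[empty] mem=[0,0,15,0]
After op 3 (RCL M2): stack=[15] mem=[0,0,15,0]
After op 4 (dup): stack=[15,15] mem=[0,0,15,0]
After op 5 (-): stack=[0] mem=[0,0,15,0]
After op 6 (dup): stack=[0,0] mem=[0,0,15,0]
After op 7 (+): stack=[0] mem=[0,0,15,0]
After op 8 (push 11): stack=[0,11] mem=[0,0,15,0]
After op 9 (dup): stack=[0,11,11] mem=[0,0,15,0]
After op 10 (STO M3): stack=[0,11] mem=[0,0,15,11]
After op 11 (RCL M3): stack=[0,11,11] mem=[0,0,15,11]
After op 12 (swap): stack=[0,11,11] mem=[0,0,15,11]
After op 13 (STO M2): stack=[0,11] mem=[0,0,11,11]
After op 14 (+): stack=[11] mem=[0,0,11,11]
After op 15 (STO M0): stack=[empty] mem=[11,0,11,11]
After op 16 (RCL M3): stack=[11] mem=[11,0,11,11]
After op 17 (push 7): stack=[11,7] mem=[11,0,11,11]

Answer: [11, 7]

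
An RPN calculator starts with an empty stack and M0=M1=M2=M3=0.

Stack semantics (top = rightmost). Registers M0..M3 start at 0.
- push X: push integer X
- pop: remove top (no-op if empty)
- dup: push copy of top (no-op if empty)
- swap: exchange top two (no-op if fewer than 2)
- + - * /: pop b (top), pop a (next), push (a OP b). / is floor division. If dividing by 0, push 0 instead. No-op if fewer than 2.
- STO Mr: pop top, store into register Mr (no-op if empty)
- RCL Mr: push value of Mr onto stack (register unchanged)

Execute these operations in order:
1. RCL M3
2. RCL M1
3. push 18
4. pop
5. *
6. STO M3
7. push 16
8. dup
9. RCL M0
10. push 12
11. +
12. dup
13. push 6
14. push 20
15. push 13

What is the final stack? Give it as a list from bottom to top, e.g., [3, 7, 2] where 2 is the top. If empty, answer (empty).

Answer: [16, 16, 12, 12, 6, 20, 13]

Derivation:
After op 1 (RCL M3): stack=[0] mem=[0,0,0,0]
After op 2 (RCL M1): stack=[0,0] mem=[0,0,0,0]
After op 3 (push 18): stack=[0,0,18] mem=[0,0,0,0]
After op 4 (pop): stack=[0,0] mem=[0,0,0,0]
After op 5 (*): stack=[0] mem=[0,0,0,0]
After op 6 (STO M3): stack=[empty] mem=[0,0,0,0]
After op 7 (push 16): stack=[16] mem=[0,0,0,0]
After op 8 (dup): stack=[16,16] mem=[0,0,0,0]
After op 9 (RCL M0): stack=[16,16,0] mem=[0,0,0,0]
After op 10 (push 12): stack=[16,16,0,12] mem=[0,0,0,0]
After op 11 (+): stack=[16,16,12] mem=[0,0,0,0]
After op 12 (dup): stack=[16,16,12,12] mem=[0,0,0,0]
After op 13 (push 6): stack=[16,16,12,12,6] mem=[0,0,0,0]
After op 14 (push 20): stack=[16,16,12,12,6,20] mem=[0,0,0,0]
After op 15 (push 13): stack=[16,16,12,12,6,20,13] mem=[0,0,0,0]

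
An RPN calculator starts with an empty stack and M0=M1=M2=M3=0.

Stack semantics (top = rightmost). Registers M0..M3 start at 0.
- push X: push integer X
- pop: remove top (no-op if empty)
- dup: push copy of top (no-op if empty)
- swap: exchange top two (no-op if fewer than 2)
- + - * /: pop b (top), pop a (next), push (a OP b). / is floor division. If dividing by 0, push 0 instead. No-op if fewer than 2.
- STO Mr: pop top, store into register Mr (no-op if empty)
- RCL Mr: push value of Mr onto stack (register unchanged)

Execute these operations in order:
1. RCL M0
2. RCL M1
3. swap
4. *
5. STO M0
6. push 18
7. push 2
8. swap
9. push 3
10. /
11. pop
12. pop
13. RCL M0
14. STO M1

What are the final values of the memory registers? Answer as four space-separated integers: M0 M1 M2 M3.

Answer: 0 0 0 0

Derivation:
After op 1 (RCL M0): stack=[0] mem=[0,0,0,0]
After op 2 (RCL M1): stack=[0,0] mem=[0,0,0,0]
After op 3 (swap): stack=[0,0] mem=[0,0,0,0]
After op 4 (*): stack=[0] mem=[0,0,0,0]
After op 5 (STO M0): stack=[empty] mem=[0,0,0,0]
After op 6 (push 18): stack=[18] mem=[0,0,0,0]
After op 7 (push 2): stack=[18,2] mem=[0,0,0,0]
After op 8 (swap): stack=[2,18] mem=[0,0,0,0]
After op 9 (push 3): stack=[2,18,3] mem=[0,0,0,0]
After op 10 (/): stack=[2,6] mem=[0,0,0,0]
After op 11 (pop): stack=[2] mem=[0,0,0,0]
After op 12 (pop): stack=[empty] mem=[0,0,0,0]
After op 13 (RCL M0): stack=[0] mem=[0,0,0,0]
After op 14 (STO M1): stack=[empty] mem=[0,0,0,0]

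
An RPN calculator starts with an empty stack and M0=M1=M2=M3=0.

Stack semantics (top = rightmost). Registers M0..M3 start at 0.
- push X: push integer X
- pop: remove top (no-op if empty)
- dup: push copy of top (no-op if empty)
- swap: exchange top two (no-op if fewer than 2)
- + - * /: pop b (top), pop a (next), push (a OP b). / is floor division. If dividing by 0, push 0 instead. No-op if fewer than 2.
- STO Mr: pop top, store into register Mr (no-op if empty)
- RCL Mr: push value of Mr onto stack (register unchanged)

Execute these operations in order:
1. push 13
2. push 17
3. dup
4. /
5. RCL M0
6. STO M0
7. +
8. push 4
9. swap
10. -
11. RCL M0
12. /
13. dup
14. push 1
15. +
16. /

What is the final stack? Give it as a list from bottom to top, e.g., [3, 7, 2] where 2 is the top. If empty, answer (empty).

After op 1 (push 13): stack=[13] mem=[0,0,0,0]
After op 2 (push 17): stack=[13,17] mem=[0,0,0,0]
After op 3 (dup): stack=[13,17,17] mem=[0,0,0,0]
After op 4 (/): stack=[13,1] mem=[0,0,0,0]
After op 5 (RCL M0): stack=[13,1,0] mem=[0,0,0,0]
After op 6 (STO M0): stack=[13,1] mem=[0,0,0,0]
After op 7 (+): stack=[14] mem=[0,0,0,0]
After op 8 (push 4): stack=[14,4] mem=[0,0,0,0]
After op 9 (swap): stack=[4,14] mem=[0,0,0,0]
After op 10 (-): stack=[-10] mem=[0,0,0,0]
After op 11 (RCL M0): stack=[-10,0] mem=[0,0,0,0]
After op 12 (/): stack=[0] mem=[0,0,0,0]
After op 13 (dup): stack=[0,0] mem=[0,0,0,0]
After op 14 (push 1): stack=[0,0,1] mem=[0,0,0,0]
After op 15 (+): stack=[0,1] mem=[0,0,0,0]
After op 16 (/): stack=[0] mem=[0,0,0,0]

Answer: [0]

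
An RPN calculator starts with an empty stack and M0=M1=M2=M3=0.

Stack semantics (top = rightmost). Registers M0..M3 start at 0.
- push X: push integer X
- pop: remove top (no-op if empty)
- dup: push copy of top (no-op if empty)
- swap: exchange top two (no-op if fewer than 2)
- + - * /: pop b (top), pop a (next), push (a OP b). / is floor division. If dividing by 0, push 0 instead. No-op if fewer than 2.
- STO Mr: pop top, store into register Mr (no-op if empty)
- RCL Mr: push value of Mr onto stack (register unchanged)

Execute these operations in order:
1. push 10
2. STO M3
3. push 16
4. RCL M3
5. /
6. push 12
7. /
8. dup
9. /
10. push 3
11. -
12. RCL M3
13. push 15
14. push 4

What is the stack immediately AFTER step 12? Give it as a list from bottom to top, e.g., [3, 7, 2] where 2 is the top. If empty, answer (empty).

After op 1 (push 10): stack=[10] mem=[0,0,0,0]
After op 2 (STO M3): stack=[empty] mem=[0,0,0,10]
After op 3 (push 16): stack=[16] mem=[0,0,0,10]
After op 4 (RCL M3): stack=[16,10] mem=[0,0,0,10]
After op 5 (/): stack=[1] mem=[0,0,0,10]
After op 6 (push 12): stack=[1,12] mem=[0,0,0,10]
After op 7 (/): stack=[0] mem=[0,0,0,10]
After op 8 (dup): stack=[0,0] mem=[0,0,0,10]
After op 9 (/): stack=[0] mem=[0,0,0,10]
After op 10 (push 3): stack=[0,3] mem=[0,0,0,10]
After op 11 (-): stack=[-3] mem=[0,0,0,10]
After op 12 (RCL M3): stack=[-3,10] mem=[0,0,0,10]

[-3, 10]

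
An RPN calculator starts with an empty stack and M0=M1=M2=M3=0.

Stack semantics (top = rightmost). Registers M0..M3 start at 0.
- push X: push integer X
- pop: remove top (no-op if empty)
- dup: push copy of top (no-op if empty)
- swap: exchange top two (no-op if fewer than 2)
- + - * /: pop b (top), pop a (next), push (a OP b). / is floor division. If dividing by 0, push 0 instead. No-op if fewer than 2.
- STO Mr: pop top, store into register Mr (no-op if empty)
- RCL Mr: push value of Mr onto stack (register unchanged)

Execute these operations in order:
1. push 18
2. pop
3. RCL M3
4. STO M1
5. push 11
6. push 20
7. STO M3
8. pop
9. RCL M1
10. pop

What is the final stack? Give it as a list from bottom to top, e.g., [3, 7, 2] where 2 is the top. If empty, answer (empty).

Answer: (empty)

Derivation:
After op 1 (push 18): stack=[18] mem=[0,0,0,0]
After op 2 (pop): stack=[empty] mem=[0,0,0,0]
After op 3 (RCL M3): stack=[0] mem=[0,0,0,0]
After op 4 (STO M1): stack=[empty] mem=[0,0,0,0]
After op 5 (push 11): stack=[11] mem=[0,0,0,0]
After op 6 (push 20): stack=[11,20] mem=[0,0,0,0]
After op 7 (STO M3): stack=[11] mem=[0,0,0,20]
After op 8 (pop): stack=[empty] mem=[0,0,0,20]
After op 9 (RCL M1): stack=[0] mem=[0,0,0,20]
After op 10 (pop): stack=[empty] mem=[0,0,0,20]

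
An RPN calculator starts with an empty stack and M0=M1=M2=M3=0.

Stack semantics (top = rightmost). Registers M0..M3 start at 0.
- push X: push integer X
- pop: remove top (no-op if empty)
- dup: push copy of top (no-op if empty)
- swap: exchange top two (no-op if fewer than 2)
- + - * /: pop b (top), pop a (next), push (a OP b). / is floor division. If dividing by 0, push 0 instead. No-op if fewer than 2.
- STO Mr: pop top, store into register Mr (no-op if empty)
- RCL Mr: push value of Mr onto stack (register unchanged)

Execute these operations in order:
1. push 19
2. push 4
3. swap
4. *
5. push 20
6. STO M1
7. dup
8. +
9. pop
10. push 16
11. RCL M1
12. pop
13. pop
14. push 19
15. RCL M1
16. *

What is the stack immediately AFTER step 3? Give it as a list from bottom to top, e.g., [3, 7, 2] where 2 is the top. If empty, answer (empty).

After op 1 (push 19): stack=[19] mem=[0,0,0,0]
After op 2 (push 4): stack=[19,4] mem=[0,0,0,0]
After op 3 (swap): stack=[4,19] mem=[0,0,0,0]

[4, 19]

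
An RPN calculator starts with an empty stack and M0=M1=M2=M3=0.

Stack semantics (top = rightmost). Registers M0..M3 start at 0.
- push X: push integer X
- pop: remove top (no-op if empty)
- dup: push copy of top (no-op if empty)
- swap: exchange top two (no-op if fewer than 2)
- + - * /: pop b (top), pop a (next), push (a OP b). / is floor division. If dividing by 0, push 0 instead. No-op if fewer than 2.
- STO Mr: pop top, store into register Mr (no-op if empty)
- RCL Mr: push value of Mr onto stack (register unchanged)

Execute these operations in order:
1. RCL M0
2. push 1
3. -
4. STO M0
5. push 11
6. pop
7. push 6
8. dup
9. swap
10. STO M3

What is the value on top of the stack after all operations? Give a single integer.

After op 1 (RCL M0): stack=[0] mem=[0,0,0,0]
After op 2 (push 1): stack=[0,1] mem=[0,0,0,0]
After op 3 (-): stack=[-1] mem=[0,0,0,0]
After op 4 (STO M0): stack=[empty] mem=[-1,0,0,0]
After op 5 (push 11): stack=[11] mem=[-1,0,0,0]
After op 6 (pop): stack=[empty] mem=[-1,0,0,0]
After op 7 (push 6): stack=[6] mem=[-1,0,0,0]
After op 8 (dup): stack=[6,6] mem=[-1,0,0,0]
After op 9 (swap): stack=[6,6] mem=[-1,0,0,0]
After op 10 (STO M3): stack=[6] mem=[-1,0,0,6]

Answer: 6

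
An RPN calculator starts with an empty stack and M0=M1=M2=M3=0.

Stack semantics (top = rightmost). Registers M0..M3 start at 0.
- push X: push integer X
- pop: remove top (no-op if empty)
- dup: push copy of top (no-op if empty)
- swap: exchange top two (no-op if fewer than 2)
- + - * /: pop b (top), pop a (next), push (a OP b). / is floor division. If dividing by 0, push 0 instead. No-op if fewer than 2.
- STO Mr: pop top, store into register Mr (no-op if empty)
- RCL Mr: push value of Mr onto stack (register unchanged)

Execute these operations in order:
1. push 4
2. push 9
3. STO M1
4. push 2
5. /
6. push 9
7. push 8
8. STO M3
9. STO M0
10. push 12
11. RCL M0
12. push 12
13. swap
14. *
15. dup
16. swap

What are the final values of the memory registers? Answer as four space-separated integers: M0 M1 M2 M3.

Answer: 9 9 0 8

Derivation:
After op 1 (push 4): stack=[4] mem=[0,0,0,0]
After op 2 (push 9): stack=[4,9] mem=[0,0,0,0]
After op 3 (STO M1): stack=[4] mem=[0,9,0,0]
After op 4 (push 2): stack=[4,2] mem=[0,9,0,0]
After op 5 (/): stack=[2] mem=[0,9,0,0]
After op 6 (push 9): stack=[2,9] mem=[0,9,0,0]
After op 7 (push 8): stack=[2,9,8] mem=[0,9,0,0]
After op 8 (STO M3): stack=[2,9] mem=[0,9,0,8]
After op 9 (STO M0): stack=[2] mem=[9,9,0,8]
After op 10 (push 12): stack=[2,12] mem=[9,9,0,8]
After op 11 (RCL M0): stack=[2,12,9] mem=[9,9,0,8]
After op 12 (push 12): stack=[2,12,9,12] mem=[9,9,0,8]
After op 13 (swap): stack=[2,12,12,9] mem=[9,9,0,8]
After op 14 (*): stack=[2,12,108] mem=[9,9,0,8]
After op 15 (dup): stack=[2,12,108,108] mem=[9,9,0,8]
After op 16 (swap): stack=[2,12,108,108] mem=[9,9,0,8]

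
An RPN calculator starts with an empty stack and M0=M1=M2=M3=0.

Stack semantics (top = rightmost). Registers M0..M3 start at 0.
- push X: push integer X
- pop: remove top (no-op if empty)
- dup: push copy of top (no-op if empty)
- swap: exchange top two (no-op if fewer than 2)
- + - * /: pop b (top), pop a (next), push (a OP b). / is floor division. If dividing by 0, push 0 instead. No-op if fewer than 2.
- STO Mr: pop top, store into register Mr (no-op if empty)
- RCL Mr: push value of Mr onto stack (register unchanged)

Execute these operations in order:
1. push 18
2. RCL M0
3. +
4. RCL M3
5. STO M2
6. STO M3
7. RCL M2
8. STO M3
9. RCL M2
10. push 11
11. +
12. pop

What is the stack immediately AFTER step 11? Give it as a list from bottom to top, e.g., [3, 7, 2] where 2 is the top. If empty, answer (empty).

After op 1 (push 18): stack=[18] mem=[0,0,0,0]
After op 2 (RCL M0): stack=[18,0] mem=[0,0,0,0]
After op 3 (+): stack=[18] mem=[0,0,0,0]
After op 4 (RCL M3): stack=[18,0] mem=[0,0,0,0]
After op 5 (STO M2): stack=[18] mem=[0,0,0,0]
After op 6 (STO M3): stack=[empty] mem=[0,0,0,18]
After op 7 (RCL M2): stack=[0] mem=[0,0,0,18]
After op 8 (STO M3): stack=[empty] mem=[0,0,0,0]
After op 9 (RCL M2): stack=[0] mem=[0,0,0,0]
After op 10 (push 11): stack=[0,11] mem=[0,0,0,0]
After op 11 (+): stack=[11] mem=[0,0,0,0]

[11]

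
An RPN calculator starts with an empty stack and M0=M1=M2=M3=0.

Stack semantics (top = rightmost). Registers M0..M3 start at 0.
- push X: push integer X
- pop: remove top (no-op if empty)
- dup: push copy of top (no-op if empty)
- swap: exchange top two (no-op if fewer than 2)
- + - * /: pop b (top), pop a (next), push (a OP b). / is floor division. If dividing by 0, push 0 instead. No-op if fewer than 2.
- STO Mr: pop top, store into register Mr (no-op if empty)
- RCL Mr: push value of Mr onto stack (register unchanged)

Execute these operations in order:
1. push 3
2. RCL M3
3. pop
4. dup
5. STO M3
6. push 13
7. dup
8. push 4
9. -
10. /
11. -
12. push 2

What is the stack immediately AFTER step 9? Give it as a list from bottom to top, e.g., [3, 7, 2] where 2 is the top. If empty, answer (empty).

After op 1 (push 3): stack=[3] mem=[0,0,0,0]
After op 2 (RCL M3): stack=[3,0] mem=[0,0,0,0]
After op 3 (pop): stack=[3] mem=[0,0,0,0]
After op 4 (dup): stack=[3,3] mem=[0,0,0,0]
After op 5 (STO M3): stack=[3] mem=[0,0,0,3]
After op 6 (push 13): stack=[3,13] mem=[0,0,0,3]
After op 7 (dup): stack=[3,13,13] mem=[0,0,0,3]
After op 8 (push 4): stack=[3,13,13,4] mem=[0,0,0,3]
After op 9 (-): stack=[3,13,9] mem=[0,0,0,3]

[3, 13, 9]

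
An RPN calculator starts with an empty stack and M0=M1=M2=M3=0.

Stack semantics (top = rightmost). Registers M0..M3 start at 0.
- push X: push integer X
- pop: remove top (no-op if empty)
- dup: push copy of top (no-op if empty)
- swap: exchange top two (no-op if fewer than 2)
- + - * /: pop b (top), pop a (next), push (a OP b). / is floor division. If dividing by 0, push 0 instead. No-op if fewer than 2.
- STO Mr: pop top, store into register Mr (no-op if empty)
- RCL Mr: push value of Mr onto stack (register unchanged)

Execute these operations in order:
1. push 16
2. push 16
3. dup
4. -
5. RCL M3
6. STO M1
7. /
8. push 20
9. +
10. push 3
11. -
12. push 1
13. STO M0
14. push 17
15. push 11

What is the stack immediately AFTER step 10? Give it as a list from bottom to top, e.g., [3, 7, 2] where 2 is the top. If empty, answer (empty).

After op 1 (push 16): stack=[16] mem=[0,0,0,0]
After op 2 (push 16): stack=[16,16] mem=[0,0,0,0]
After op 3 (dup): stack=[16,16,16] mem=[0,0,0,0]
After op 4 (-): stack=[16,0] mem=[0,0,0,0]
After op 5 (RCL M3): stack=[16,0,0] mem=[0,0,0,0]
After op 6 (STO M1): stack=[16,0] mem=[0,0,0,0]
After op 7 (/): stack=[0] mem=[0,0,0,0]
After op 8 (push 20): stack=[0,20] mem=[0,0,0,0]
After op 9 (+): stack=[20] mem=[0,0,0,0]
After op 10 (push 3): stack=[20,3] mem=[0,0,0,0]

[20, 3]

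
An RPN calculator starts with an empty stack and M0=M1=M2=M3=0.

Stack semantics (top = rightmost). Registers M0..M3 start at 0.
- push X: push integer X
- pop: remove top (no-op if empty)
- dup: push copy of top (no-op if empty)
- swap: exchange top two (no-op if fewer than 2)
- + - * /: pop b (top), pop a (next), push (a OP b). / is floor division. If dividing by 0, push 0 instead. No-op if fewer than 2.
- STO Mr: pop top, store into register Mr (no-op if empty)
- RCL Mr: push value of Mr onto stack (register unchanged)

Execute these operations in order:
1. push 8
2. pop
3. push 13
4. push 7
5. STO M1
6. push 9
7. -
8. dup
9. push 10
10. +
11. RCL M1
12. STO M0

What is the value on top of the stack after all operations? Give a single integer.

Answer: 14

Derivation:
After op 1 (push 8): stack=[8] mem=[0,0,0,0]
After op 2 (pop): stack=[empty] mem=[0,0,0,0]
After op 3 (push 13): stack=[13] mem=[0,0,0,0]
After op 4 (push 7): stack=[13,7] mem=[0,0,0,0]
After op 5 (STO M1): stack=[13] mem=[0,7,0,0]
After op 6 (push 9): stack=[13,9] mem=[0,7,0,0]
After op 7 (-): stack=[4] mem=[0,7,0,0]
After op 8 (dup): stack=[4,4] mem=[0,7,0,0]
After op 9 (push 10): stack=[4,4,10] mem=[0,7,0,0]
After op 10 (+): stack=[4,14] mem=[0,7,0,0]
After op 11 (RCL M1): stack=[4,14,7] mem=[0,7,0,0]
After op 12 (STO M0): stack=[4,14] mem=[7,7,0,0]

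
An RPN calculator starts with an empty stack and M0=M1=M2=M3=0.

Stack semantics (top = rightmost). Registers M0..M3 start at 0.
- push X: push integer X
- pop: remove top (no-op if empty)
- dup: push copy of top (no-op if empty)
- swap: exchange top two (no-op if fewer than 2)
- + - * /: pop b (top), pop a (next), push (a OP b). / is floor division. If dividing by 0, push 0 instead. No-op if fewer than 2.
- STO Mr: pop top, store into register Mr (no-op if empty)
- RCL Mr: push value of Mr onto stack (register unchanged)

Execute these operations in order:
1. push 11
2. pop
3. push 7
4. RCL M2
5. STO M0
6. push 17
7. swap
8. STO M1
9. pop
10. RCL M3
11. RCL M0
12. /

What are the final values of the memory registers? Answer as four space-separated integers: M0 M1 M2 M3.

Answer: 0 7 0 0

Derivation:
After op 1 (push 11): stack=[11] mem=[0,0,0,0]
After op 2 (pop): stack=[empty] mem=[0,0,0,0]
After op 3 (push 7): stack=[7] mem=[0,0,0,0]
After op 4 (RCL M2): stack=[7,0] mem=[0,0,0,0]
After op 5 (STO M0): stack=[7] mem=[0,0,0,0]
After op 6 (push 17): stack=[7,17] mem=[0,0,0,0]
After op 7 (swap): stack=[17,7] mem=[0,0,0,0]
After op 8 (STO M1): stack=[17] mem=[0,7,0,0]
After op 9 (pop): stack=[empty] mem=[0,7,0,0]
After op 10 (RCL M3): stack=[0] mem=[0,7,0,0]
After op 11 (RCL M0): stack=[0,0] mem=[0,7,0,0]
After op 12 (/): stack=[0] mem=[0,7,0,0]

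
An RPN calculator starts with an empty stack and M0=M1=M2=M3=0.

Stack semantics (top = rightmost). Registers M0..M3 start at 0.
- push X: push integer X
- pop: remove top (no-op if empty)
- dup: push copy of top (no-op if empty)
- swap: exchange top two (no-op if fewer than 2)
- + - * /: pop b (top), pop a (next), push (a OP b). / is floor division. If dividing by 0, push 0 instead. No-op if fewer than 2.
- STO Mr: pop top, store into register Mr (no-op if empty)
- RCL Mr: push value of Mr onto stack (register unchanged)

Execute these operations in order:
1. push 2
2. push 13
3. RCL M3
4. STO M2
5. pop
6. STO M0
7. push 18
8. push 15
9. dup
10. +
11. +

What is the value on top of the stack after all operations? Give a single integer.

After op 1 (push 2): stack=[2] mem=[0,0,0,0]
After op 2 (push 13): stack=[2,13] mem=[0,0,0,0]
After op 3 (RCL M3): stack=[2,13,0] mem=[0,0,0,0]
After op 4 (STO M2): stack=[2,13] mem=[0,0,0,0]
After op 5 (pop): stack=[2] mem=[0,0,0,0]
After op 6 (STO M0): stack=[empty] mem=[2,0,0,0]
After op 7 (push 18): stack=[18] mem=[2,0,0,0]
After op 8 (push 15): stack=[18,15] mem=[2,0,0,0]
After op 9 (dup): stack=[18,15,15] mem=[2,0,0,0]
After op 10 (+): stack=[18,30] mem=[2,0,0,0]
After op 11 (+): stack=[48] mem=[2,0,0,0]

Answer: 48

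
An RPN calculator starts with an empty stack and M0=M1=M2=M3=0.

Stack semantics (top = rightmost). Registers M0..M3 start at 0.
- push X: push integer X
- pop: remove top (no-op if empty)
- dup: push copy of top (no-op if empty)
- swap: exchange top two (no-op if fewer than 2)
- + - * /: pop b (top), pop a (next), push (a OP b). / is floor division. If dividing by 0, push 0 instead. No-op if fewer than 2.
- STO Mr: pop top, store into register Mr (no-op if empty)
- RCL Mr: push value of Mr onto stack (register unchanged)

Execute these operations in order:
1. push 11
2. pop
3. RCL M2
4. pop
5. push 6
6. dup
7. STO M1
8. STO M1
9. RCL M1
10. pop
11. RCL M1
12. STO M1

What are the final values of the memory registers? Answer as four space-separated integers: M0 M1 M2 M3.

After op 1 (push 11): stack=[11] mem=[0,0,0,0]
After op 2 (pop): stack=[empty] mem=[0,0,0,0]
After op 3 (RCL M2): stack=[0] mem=[0,0,0,0]
After op 4 (pop): stack=[empty] mem=[0,0,0,0]
After op 5 (push 6): stack=[6] mem=[0,0,0,0]
After op 6 (dup): stack=[6,6] mem=[0,0,0,0]
After op 7 (STO M1): stack=[6] mem=[0,6,0,0]
After op 8 (STO M1): stack=[empty] mem=[0,6,0,0]
After op 9 (RCL M1): stack=[6] mem=[0,6,0,0]
After op 10 (pop): stack=[empty] mem=[0,6,0,0]
After op 11 (RCL M1): stack=[6] mem=[0,6,0,0]
After op 12 (STO M1): stack=[empty] mem=[0,6,0,0]

Answer: 0 6 0 0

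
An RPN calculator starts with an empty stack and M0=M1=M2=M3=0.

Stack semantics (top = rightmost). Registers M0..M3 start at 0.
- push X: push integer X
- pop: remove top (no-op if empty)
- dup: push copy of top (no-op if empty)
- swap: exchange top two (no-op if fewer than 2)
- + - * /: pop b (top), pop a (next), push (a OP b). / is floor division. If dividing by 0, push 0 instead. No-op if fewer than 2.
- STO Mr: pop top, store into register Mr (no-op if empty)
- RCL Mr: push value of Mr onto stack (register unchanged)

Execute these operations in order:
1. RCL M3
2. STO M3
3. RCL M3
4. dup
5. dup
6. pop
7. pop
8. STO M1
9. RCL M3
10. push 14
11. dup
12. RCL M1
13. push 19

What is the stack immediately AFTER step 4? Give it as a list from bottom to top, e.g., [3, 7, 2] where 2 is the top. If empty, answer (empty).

After op 1 (RCL M3): stack=[0] mem=[0,0,0,0]
After op 2 (STO M3): stack=[empty] mem=[0,0,0,0]
After op 3 (RCL M3): stack=[0] mem=[0,0,0,0]
After op 4 (dup): stack=[0,0] mem=[0,0,0,0]

[0, 0]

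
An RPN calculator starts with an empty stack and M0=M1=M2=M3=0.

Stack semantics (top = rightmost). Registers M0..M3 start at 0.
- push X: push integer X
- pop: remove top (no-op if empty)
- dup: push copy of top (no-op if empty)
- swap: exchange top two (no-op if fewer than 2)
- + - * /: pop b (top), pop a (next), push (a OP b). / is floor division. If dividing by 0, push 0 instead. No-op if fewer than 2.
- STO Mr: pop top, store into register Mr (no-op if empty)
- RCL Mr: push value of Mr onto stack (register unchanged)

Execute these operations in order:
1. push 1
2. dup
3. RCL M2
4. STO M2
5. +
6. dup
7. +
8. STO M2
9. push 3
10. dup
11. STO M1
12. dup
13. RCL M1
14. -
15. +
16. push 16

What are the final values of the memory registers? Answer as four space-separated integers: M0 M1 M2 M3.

Answer: 0 3 4 0

Derivation:
After op 1 (push 1): stack=[1] mem=[0,0,0,0]
After op 2 (dup): stack=[1,1] mem=[0,0,0,0]
After op 3 (RCL M2): stack=[1,1,0] mem=[0,0,0,0]
After op 4 (STO M2): stack=[1,1] mem=[0,0,0,0]
After op 5 (+): stack=[2] mem=[0,0,0,0]
After op 6 (dup): stack=[2,2] mem=[0,0,0,0]
After op 7 (+): stack=[4] mem=[0,0,0,0]
After op 8 (STO M2): stack=[empty] mem=[0,0,4,0]
After op 9 (push 3): stack=[3] mem=[0,0,4,0]
After op 10 (dup): stack=[3,3] mem=[0,0,4,0]
After op 11 (STO M1): stack=[3] mem=[0,3,4,0]
After op 12 (dup): stack=[3,3] mem=[0,3,4,0]
After op 13 (RCL M1): stack=[3,3,3] mem=[0,3,4,0]
After op 14 (-): stack=[3,0] mem=[0,3,4,0]
After op 15 (+): stack=[3] mem=[0,3,4,0]
After op 16 (push 16): stack=[3,16] mem=[0,3,4,0]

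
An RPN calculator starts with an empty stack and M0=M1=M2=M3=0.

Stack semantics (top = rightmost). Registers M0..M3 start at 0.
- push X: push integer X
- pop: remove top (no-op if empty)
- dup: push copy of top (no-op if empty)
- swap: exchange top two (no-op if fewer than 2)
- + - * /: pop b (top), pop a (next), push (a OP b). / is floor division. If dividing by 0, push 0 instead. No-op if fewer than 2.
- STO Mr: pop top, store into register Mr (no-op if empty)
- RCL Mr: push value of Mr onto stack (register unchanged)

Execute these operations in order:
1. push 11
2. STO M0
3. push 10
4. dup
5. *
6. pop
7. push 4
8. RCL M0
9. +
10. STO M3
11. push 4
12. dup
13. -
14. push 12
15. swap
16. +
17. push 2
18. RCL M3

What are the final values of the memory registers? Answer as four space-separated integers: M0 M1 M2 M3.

After op 1 (push 11): stack=[11] mem=[0,0,0,0]
After op 2 (STO M0): stack=[empty] mem=[11,0,0,0]
After op 3 (push 10): stack=[10] mem=[11,0,0,0]
After op 4 (dup): stack=[10,10] mem=[11,0,0,0]
After op 5 (*): stack=[100] mem=[11,0,0,0]
After op 6 (pop): stack=[empty] mem=[11,0,0,0]
After op 7 (push 4): stack=[4] mem=[11,0,0,0]
After op 8 (RCL M0): stack=[4,11] mem=[11,0,0,0]
After op 9 (+): stack=[15] mem=[11,0,0,0]
After op 10 (STO M3): stack=[empty] mem=[11,0,0,15]
After op 11 (push 4): stack=[4] mem=[11,0,0,15]
After op 12 (dup): stack=[4,4] mem=[11,0,0,15]
After op 13 (-): stack=[0] mem=[11,0,0,15]
After op 14 (push 12): stack=[0,12] mem=[11,0,0,15]
After op 15 (swap): stack=[12,0] mem=[11,0,0,15]
After op 16 (+): stack=[12] mem=[11,0,0,15]
After op 17 (push 2): stack=[12,2] mem=[11,0,0,15]
After op 18 (RCL M3): stack=[12,2,15] mem=[11,0,0,15]

Answer: 11 0 0 15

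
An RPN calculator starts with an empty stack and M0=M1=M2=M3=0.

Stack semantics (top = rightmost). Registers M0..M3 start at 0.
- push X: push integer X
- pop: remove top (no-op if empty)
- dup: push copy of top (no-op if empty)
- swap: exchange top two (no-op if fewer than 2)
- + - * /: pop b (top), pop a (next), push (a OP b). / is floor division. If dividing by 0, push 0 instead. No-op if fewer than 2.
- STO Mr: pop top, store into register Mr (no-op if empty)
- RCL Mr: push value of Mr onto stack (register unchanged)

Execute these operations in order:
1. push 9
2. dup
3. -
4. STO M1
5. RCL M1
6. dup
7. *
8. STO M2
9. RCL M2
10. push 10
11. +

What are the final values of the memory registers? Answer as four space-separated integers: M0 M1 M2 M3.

Answer: 0 0 0 0

Derivation:
After op 1 (push 9): stack=[9] mem=[0,0,0,0]
After op 2 (dup): stack=[9,9] mem=[0,0,0,0]
After op 3 (-): stack=[0] mem=[0,0,0,0]
After op 4 (STO M1): stack=[empty] mem=[0,0,0,0]
After op 5 (RCL M1): stack=[0] mem=[0,0,0,0]
After op 6 (dup): stack=[0,0] mem=[0,0,0,0]
After op 7 (*): stack=[0] mem=[0,0,0,0]
After op 8 (STO M2): stack=[empty] mem=[0,0,0,0]
After op 9 (RCL M2): stack=[0] mem=[0,0,0,0]
After op 10 (push 10): stack=[0,10] mem=[0,0,0,0]
After op 11 (+): stack=[10] mem=[0,0,0,0]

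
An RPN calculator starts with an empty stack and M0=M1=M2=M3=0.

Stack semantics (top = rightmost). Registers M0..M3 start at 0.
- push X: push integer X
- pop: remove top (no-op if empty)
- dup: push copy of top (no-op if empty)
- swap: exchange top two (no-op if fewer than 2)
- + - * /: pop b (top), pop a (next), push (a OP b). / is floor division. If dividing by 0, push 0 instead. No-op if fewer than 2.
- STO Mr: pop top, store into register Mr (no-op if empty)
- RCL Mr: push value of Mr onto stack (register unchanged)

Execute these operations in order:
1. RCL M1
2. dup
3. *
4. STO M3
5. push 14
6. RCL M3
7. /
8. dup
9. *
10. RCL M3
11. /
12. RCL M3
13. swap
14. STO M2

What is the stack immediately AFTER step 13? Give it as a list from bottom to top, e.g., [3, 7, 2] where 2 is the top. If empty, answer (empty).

After op 1 (RCL M1): stack=[0] mem=[0,0,0,0]
After op 2 (dup): stack=[0,0] mem=[0,0,0,0]
After op 3 (*): stack=[0] mem=[0,0,0,0]
After op 4 (STO M3): stack=[empty] mem=[0,0,0,0]
After op 5 (push 14): stack=[14] mem=[0,0,0,0]
After op 6 (RCL M3): stack=[14,0] mem=[0,0,0,0]
After op 7 (/): stack=[0] mem=[0,0,0,0]
After op 8 (dup): stack=[0,0] mem=[0,0,0,0]
After op 9 (*): stack=[0] mem=[0,0,0,0]
After op 10 (RCL M3): stack=[0,0] mem=[0,0,0,0]
After op 11 (/): stack=[0] mem=[0,0,0,0]
After op 12 (RCL M3): stack=[0,0] mem=[0,0,0,0]
After op 13 (swap): stack=[0,0] mem=[0,0,0,0]

[0, 0]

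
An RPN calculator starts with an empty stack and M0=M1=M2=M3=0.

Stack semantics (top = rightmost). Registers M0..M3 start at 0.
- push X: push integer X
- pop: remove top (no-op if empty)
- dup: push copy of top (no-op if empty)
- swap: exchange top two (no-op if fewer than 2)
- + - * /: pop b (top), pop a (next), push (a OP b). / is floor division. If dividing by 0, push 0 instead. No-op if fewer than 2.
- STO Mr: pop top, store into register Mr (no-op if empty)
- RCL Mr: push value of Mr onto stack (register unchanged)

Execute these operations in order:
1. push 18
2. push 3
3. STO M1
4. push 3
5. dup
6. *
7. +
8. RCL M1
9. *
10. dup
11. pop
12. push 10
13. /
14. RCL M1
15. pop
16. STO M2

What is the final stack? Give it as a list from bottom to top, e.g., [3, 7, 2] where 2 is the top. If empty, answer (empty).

Answer: (empty)

Derivation:
After op 1 (push 18): stack=[18] mem=[0,0,0,0]
After op 2 (push 3): stack=[18,3] mem=[0,0,0,0]
After op 3 (STO M1): stack=[18] mem=[0,3,0,0]
After op 4 (push 3): stack=[18,3] mem=[0,3,0,0]
After op 5 (dup): stack=[18,3,3] mem=[0,3,0,0]
After op 6 (*): stack=[18,9] mem=[0,3,0,0]
After op 7 (+): stack=[27] mem=[0,3,0,0]
After op 8 (RCL M1): stack=[27,3] mem=[0,3,0,0]
After op 9 (*): stack=[81] mem=[0,3,0,0]
After op 10 (dup): stack=[81,81] mem=[0,3,0,0]
After op 11 (pop): stack=[81] mem=[0,3,0,0]
After op 12 (push 10): stack=[81,10] mem=[0,3,0,0]
After op 13 (/): stack=[8] mem=[0,3,0,0]
After op 14 (RCL M1): stack=[8,3] mem=[0,3,0,0]
After op 15 (pop): stack=[8] mem=[0,3,0,0]
After op 16 (STO M2): stack=[empty] mem=[0,3,8,0]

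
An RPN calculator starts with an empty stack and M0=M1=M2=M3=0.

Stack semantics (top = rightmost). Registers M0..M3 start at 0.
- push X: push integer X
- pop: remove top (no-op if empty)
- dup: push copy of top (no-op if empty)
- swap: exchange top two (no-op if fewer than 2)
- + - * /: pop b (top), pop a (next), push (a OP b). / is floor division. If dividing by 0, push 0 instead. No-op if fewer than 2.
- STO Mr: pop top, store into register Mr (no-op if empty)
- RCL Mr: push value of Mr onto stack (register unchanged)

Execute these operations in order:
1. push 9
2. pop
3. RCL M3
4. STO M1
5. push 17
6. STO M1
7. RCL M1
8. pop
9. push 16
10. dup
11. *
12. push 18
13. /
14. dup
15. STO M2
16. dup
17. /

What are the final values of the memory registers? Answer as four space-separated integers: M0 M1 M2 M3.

Answer: 0 17 14 0

Derivation:
After op 1 (push 9): stack=[9] mem=[0,0,0,0]
After op 2 (pop): stack=[empty] mem=[0,0,0,0]
After op 3 (RCL M3): stack=[0] mem=[0,0,0,0]
After op 4 (STO M1): stack=[empty] mem=[0,0,0,0]
After op 5 (push 17): stack=[17] mem=[0,0,0,0]
After op 6 (STO M1): stack=[empty] mem=[0,17,0,0]
After op 7 (RCL M1): stack=[17] mem=[0,17,0,0]
After op 8 (pop): stack=[empty] mem=[0,17,0,0]
After op 9 (push 16): stack=[16] mem=[0,17,0,0]
After op 10 (dup): stack=[16,16] mem=[0,17,0,0]
After op 11 (*): stack=[256] mem=[0,17,0,0]
After op 12 (push 18): stack=[256,18] mem=[0,17,0,0]
After op 13 (/): stack=[14] mem=[0,17,0,0]
After op 14 (dup): stack=[14,14] mem=[0,17,0,0]
After op 15 (STO M2): stack=[14] mem=[0,17,14,0]
After op 16 (dup): stack=[14,14] mem=[0,17,14,0]
After op 17 (/): stack=[1] mem=[0,17,14,0]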